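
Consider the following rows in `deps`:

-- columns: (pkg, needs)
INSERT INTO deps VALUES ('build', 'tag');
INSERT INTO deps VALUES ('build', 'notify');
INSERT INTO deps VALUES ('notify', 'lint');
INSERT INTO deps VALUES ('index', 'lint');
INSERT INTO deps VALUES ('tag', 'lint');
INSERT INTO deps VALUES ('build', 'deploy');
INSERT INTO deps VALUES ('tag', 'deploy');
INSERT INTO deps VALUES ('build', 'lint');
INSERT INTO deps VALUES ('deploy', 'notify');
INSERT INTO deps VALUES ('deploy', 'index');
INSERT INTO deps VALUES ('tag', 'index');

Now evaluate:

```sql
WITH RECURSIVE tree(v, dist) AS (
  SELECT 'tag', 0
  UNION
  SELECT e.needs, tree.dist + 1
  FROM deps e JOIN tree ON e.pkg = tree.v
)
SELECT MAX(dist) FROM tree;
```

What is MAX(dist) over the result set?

3

Base: (tag, dist=0).
Iteration 1: edges from {tag} -> (deploy, dist=1), (index, dist=1), (lint, dist=1).
Iteration 2: edges from {deploy,index,lint} -> (index, dist=2), (lint, dist=2), (notify, dist=2).
Iteration 3: edges from {index,lint,notify} -> (lint, dist=3). [UNION drops 1 duplicate row(s)]
Iteration 4: no outgoing edges from {lint}; recursion stops.
dist values: 0, 1, 1, 1, 2, 2, 2, 3; the maximum is 3.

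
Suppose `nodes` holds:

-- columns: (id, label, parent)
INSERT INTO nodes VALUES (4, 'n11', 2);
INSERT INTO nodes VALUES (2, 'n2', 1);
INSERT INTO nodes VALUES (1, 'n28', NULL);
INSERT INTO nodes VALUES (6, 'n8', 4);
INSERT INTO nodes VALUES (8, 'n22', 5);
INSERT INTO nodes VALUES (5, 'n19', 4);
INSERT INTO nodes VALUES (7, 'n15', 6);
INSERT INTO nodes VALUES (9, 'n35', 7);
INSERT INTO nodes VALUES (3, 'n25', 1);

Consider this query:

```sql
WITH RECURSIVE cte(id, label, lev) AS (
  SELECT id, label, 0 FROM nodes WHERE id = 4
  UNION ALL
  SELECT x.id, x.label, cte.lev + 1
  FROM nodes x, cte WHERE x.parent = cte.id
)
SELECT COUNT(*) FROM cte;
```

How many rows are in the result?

Base: id=4 (n11) at lev 0.
Iteration 1: rows with parent in {4} -> n19 (id 5, lev 1), n8 (id 6, lev 1).
Iteration 2: rows with parent in {5,6} -> n15 (id 7, lev 2), n22 (id 8, lev 2).
Iteration 3: rows with parent in {7,8} -> n35 (id 9, lev 3).
Iteration 4: no rows with parent in {9}; recursion stops.
Total rows emitted: 6.

6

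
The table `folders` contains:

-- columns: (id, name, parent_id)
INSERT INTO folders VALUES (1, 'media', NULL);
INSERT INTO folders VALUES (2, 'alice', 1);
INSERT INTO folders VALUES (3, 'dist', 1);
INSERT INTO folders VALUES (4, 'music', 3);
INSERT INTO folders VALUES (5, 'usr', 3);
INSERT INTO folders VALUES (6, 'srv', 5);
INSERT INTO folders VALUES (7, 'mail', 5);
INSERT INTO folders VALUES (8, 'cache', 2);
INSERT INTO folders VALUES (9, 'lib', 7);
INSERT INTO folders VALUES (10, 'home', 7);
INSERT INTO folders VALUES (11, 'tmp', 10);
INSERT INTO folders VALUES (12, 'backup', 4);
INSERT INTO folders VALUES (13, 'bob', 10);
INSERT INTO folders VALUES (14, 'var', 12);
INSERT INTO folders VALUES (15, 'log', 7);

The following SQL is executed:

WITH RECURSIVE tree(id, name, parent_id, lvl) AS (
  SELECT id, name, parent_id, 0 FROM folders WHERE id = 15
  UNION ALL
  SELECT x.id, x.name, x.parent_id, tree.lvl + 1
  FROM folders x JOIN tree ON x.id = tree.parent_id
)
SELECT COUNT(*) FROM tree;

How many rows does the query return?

5

Base: id=15 (log), parent_id=7, lvl 0.
Iteration 1: join on id=7 -> mail (id 7, parent_id=5, lvl 1).
Iteration 2: join on id=5 -> usr (id 5, parent_id=3, lvl 2).
Iteration 3: join on id=3 -> dist (id 3, parent_id=1, lvl 3).
Iteration 4: join on id=1 -> media (id 1, parent_id=NULL, lvl 4).
Iteration 5: parent_id is NULL; no match; recursion stops.
Total rows emitted: 5.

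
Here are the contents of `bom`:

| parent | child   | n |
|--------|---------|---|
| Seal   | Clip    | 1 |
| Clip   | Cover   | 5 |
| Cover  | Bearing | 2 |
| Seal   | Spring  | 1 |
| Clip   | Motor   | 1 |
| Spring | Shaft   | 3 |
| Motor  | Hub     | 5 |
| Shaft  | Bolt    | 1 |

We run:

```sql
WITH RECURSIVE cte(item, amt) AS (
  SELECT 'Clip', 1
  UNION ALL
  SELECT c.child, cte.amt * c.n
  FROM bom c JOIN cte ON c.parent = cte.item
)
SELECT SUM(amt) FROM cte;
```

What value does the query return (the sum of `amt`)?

Base: (Clip, amt=1).
Iteration 1: components of {Clip} -> Cover = 1*5 = 5, Motor = 1*1 = 1.
Iteration 2: components of {Cover,Motor} -> Bearing = 5*2 = 10, Hub = 1*5 = 5.
Iteration 3: no further components; recursion stops.
SUM(amt) = 1 + 5 + 1 + 10 + 5 = 22.

22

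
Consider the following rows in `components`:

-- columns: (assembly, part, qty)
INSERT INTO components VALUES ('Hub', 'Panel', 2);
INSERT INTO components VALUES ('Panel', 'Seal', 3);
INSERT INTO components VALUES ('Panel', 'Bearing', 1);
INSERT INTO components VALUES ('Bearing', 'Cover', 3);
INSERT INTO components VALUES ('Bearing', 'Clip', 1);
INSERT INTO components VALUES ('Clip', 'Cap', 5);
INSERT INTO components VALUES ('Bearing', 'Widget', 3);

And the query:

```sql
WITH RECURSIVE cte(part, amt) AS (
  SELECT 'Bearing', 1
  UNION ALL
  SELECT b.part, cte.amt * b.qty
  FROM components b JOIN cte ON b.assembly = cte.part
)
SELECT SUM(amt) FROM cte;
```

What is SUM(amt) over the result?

13

Base: (Bearing, amt=1).
Iteration 1: components of {Bearing} -> Clip = 1*1 = 1, Cover = 1*3 = 3, Widget = 1*3 = 3.
Iteration 2: components of {Clip,Cover,Widget} -> Cap = 1*5 = 5.
Iteration 3: no further components; recursion stops.
SUM(amt) = 1 + 3 + 1 + 3 + 5 = 13.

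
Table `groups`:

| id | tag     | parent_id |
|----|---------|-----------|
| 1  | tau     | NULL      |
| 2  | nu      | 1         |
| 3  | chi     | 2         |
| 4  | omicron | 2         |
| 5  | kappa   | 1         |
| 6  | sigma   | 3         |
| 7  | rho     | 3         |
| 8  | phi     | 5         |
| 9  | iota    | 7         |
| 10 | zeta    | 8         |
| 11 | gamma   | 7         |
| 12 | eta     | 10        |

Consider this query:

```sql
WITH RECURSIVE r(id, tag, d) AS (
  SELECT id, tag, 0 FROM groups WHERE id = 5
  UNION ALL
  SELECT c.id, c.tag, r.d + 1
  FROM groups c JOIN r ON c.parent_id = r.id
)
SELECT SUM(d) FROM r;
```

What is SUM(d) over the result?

6

Base: id=5 (kappa) at d 0.
Iteration 1: rows with parent_id in {5} -> phi (id 8, d 1).
Iteration 2: rows with parent_id in {8} -> zeta (id 10, d 2).
Iteration 3: rows with parent_id in {10} -> eta (id 12, d 3).
Iteration 4: no rows with parent_id in {12}; recursion stops.
SUM(d) = 0 + 1 + 2 + 3 = 6.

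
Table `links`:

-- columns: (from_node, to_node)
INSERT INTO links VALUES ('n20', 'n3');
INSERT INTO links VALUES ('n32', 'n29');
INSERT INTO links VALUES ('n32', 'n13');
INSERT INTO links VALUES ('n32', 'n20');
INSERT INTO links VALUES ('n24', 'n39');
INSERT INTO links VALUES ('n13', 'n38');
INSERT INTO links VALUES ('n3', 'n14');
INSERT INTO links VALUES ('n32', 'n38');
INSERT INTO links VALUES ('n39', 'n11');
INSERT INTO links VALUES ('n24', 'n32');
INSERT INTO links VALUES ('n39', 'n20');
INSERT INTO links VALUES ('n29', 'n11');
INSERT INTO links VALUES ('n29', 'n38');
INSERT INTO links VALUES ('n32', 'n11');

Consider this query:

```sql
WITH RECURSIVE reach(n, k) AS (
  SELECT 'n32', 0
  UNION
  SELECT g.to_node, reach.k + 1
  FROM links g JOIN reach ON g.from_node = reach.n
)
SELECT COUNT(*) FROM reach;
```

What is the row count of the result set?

Base: (n32, k=0).
Iteration 1: edges from {n32} -> (n11, k=1), (n13, k=1), (n20, k=1), (n29, k=1), (n38, k=1).
Iteration 2: edges from {n11,n13,n20,n29,n38} -> (n11, k=2), (n3, k=2), (n38, k=2). [UNION drops 1 duplicate row(s)]
Iteration 3: edges from {n11,n3,n38} -> (n14, k=3).
Iteration 4: no outgoing edges from {n14}; recursion stops.
Total rows emitted: 10.

10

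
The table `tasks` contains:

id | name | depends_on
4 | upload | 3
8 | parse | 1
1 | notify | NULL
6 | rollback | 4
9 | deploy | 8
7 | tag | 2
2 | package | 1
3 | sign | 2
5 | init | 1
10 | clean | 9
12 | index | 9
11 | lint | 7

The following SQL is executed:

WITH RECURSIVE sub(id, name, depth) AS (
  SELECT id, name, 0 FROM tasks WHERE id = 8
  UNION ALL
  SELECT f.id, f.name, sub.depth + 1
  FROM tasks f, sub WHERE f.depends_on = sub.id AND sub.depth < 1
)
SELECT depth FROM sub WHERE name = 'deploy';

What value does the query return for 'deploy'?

1

Base: id=8 (parse) at depth 0.
Iteration 1: rows with depends_on in {8} -> deploy (id 9, depth 1).
Iteration 2: depth < 1 fails for all current rows; recursion stops.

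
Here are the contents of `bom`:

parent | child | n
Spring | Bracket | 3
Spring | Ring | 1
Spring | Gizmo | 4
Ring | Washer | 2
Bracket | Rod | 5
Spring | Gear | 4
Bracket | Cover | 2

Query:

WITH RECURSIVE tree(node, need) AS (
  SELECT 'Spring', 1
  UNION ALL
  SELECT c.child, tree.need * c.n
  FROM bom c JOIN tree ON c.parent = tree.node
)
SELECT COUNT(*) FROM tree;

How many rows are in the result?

8

Base: (Spring, need=1).
Iteration 1: components of {Spring} -> Bracket = 1*3 = 3, Gear = 1*4 = 4, Gizmo = 1*4 = 4, Ring = 1*1 = 1.
Iteration 2: components of {Bracket,Gear,Gizmo,Ring} -> Cover = 3*2 = 6, Rod = 3*5 = 15, Washer = 1*2 = 2.
Iteration 3: no further components; recursion stops.
Total rows emitted: 8.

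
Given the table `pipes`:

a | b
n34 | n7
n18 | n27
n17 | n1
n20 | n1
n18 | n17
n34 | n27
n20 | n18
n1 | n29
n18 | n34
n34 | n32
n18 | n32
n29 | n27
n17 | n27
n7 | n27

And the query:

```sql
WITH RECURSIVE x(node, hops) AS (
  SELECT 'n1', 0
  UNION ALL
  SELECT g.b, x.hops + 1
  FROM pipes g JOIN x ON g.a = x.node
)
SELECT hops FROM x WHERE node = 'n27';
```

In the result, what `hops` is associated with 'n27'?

Base: (n1, hops=0).
Iteration 1: edges from {n1} -> (n29, hops=1).
Iteration 2: edges from {n29} -> (n27, hops=2).
Iteration 3: no outgoing edges from {n27}; recursion stops.

2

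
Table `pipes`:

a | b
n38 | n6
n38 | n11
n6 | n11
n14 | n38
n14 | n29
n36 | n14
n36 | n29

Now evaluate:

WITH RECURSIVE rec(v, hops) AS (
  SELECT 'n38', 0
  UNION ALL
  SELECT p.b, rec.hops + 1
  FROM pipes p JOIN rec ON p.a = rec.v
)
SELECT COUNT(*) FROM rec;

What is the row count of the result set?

Base: (n38, hops=0).
Iteration 1: edges from {n38} -> (n11, hops=1), (n6, hops=1).
Iteration 2: edges from {n11,n6} -> (n11, hops=2).
Iteration 3: no outgoing edges from {n11}; recursion stops.
Total rows emitted: 4.

4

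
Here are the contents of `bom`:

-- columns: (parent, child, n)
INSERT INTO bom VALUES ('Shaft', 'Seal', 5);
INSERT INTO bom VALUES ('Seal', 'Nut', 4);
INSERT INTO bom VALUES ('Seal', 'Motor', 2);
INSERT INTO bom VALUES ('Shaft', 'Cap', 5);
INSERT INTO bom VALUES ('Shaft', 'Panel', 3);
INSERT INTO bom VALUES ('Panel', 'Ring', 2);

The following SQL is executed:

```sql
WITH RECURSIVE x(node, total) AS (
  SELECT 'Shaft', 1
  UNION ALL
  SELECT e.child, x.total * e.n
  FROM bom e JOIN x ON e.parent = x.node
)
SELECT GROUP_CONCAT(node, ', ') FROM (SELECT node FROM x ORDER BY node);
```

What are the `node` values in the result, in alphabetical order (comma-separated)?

Base: (Shaft, total=1).
Iteration 1: components of {Shaft} -> Cap = 1*5 = 5, Panel = 1*3 = 3, Seal = 1*5 = 5.
Iteration 2: components of {Cap,Panel,Seal} -> Motor = 5*2 = 10, Nut = 5*4 = 20, Ring = 3*2 = 6.
Iteration 3: no further components; recursion stops.

Cap, Motor, Nut, Panel, Ring, Seal, Shaft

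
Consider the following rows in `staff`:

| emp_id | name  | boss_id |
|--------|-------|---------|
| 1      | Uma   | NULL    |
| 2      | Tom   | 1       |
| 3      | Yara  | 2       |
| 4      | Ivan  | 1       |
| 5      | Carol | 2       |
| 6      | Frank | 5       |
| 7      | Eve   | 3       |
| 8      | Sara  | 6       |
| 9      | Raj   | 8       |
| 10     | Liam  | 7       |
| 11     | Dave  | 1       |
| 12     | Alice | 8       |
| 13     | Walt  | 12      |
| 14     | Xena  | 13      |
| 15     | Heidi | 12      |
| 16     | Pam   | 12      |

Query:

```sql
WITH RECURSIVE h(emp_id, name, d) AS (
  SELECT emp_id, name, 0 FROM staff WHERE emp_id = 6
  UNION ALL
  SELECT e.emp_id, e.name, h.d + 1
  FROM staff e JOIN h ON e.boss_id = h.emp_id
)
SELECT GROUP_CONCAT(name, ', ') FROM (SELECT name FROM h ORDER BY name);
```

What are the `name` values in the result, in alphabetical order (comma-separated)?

Base: emp_id=6 (Frank) at d 0.
Iteration 1: rows with boss_id in {6} -> Sara (id 8, d 1).
Iteration 2: rows with boss_id in {8} -> Raj (id 9, d 2), Alice (id 12, d 2).
Iteration 3: rows with boss_id in {9,12} -> Walt (id 13, d 3), Heidi (id 15, d 3), Pam (id 16, d 3).
Iteration 4: rows with boss_id in {13,15,16} -> Xena (id 14, d 4).
Iteration 5: no rows with boss_id in {14}; recursion stops.

Alice, Frank, Heidi, Pam, Raj, Sara, Walt, Xena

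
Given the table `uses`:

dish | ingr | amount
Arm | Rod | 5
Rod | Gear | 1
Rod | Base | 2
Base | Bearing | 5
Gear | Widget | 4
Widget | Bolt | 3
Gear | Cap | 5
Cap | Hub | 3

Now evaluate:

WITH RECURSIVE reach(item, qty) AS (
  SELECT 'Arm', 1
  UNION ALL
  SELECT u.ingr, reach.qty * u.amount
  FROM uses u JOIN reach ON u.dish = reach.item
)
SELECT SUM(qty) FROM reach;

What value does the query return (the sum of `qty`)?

251

Base: (Arm, qty=1).
Iteration 1: components of {Arm} -> Rod = 1*5 = 5.
Iteration 2: components of {Rod} -> Base = 5*2 = 10, Gear = 5*1 = 5.
Iteration 3: components of {Base,Gear} -> Bearing = 10*5 = 50, Cap = 5*5 = 25, Widget = 5*4 = 20.
Iteration 4: components of {Bearing,Cap,Widget} -> Bolt = 20*3 = 60, Hub = 25*3 = 75.
Iteration 5: no further components; recursion stops.
SUM(qty) = 1 + 5 + 5 + 10 + 20 + 25 + 50 + 60 + 75 = 251.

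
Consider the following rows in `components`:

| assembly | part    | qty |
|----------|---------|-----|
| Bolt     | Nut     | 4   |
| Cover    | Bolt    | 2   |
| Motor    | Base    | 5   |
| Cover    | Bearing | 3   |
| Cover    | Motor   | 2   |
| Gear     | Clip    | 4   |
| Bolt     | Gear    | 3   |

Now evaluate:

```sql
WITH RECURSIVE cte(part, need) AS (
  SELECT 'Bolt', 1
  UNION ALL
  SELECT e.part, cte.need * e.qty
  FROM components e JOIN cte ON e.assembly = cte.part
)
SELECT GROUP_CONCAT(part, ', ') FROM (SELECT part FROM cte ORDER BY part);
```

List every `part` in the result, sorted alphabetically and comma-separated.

Bolt, Clip, Gear, Nut

Base: (Bolt, need=1).
Iteration 1: components of {Bolt} -> Gear = 1*3 = 3, Nut = 1*4 = 4.
Iteration 2: components of {Gear,Nut} -> Clip = 3*4 = 12.
Iteration 3: no further components; recursion stops.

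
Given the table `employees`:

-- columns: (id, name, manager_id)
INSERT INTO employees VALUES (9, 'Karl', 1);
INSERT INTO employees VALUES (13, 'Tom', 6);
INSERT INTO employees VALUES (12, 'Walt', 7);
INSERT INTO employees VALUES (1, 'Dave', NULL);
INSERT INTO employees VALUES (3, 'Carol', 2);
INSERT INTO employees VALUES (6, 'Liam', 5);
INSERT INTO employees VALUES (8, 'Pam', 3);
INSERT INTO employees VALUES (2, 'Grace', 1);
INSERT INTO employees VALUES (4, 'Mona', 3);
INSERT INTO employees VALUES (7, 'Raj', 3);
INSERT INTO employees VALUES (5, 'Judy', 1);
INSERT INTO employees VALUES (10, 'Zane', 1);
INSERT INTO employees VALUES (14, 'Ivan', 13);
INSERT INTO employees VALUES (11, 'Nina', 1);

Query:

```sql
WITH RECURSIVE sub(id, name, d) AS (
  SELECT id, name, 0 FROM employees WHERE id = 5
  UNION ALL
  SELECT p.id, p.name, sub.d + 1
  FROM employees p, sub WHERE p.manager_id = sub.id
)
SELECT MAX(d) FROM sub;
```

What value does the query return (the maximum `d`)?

3

Base: id=5 (Judy) at d 0.
Iteration 1: rows with manager_id in {5} -> Liam (id 6, d 1).
Iteration 2: rows with manager_id in {6} -> Tom (id 13, d 2).
Iteration 3: rows with manager_id in {13} -> Ivan (id 14, d 3).
Iteration 4: no rows with manager_id in {14}; recursion stops.
d values: 0, 1, 2, 3; the maximum is 3.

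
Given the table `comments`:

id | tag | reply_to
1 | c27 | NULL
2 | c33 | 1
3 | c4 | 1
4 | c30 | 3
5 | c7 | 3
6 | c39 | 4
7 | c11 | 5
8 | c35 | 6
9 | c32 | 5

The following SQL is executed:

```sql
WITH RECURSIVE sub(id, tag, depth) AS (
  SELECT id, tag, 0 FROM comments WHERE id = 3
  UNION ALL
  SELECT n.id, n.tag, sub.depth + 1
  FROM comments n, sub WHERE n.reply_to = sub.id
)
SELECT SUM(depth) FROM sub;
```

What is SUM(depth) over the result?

Base: id=3 (c4) at depth 0.
Iteration 1: rows with reply_to in {3} -> c30 (id 4, depth 1), c7 (id 5, depth 1).
Iteration 2: rows with reply_to in {4,5} -> c39 (id 6, depth 2), c11 (id 7, depth 2), c32 (id 9, depth 2).
Iteration 3: rows with reply_to in {6,7,9} -> c35 (id 8, depth 3).
Iteration 4: no rows with reply_to in {8}; recursion stops.
SUM(depth) = 0 + 1 + 1 + 2 + 2 + 2 + 3 = 11.

11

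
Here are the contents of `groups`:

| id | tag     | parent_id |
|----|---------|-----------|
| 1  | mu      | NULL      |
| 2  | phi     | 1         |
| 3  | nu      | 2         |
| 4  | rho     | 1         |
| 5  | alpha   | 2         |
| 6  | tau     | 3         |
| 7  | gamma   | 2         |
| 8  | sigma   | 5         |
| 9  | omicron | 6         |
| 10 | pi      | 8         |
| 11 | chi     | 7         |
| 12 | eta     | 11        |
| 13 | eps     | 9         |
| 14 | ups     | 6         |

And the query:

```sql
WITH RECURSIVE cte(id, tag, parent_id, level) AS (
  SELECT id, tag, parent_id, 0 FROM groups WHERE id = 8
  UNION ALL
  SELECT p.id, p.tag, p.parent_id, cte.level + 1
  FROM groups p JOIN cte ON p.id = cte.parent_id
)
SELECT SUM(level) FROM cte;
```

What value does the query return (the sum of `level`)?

Base: id=8 (sigma), parent_id=5, level 0.
Iteration 1: join on id=5 -> alpha (id 5, parent_id=2, level 1).
Iteration 2: join on id=2 -> phi (id 2, parent_id=1, level 2).
Iteration 3: join on id=1 -> mu (id 1, parent_id=NULL, level 3).
Iteration 4: parent_id is NULL; no match; recursion stops.
SUM(level) = 0 + 1 + 2 + 3 = 6.

6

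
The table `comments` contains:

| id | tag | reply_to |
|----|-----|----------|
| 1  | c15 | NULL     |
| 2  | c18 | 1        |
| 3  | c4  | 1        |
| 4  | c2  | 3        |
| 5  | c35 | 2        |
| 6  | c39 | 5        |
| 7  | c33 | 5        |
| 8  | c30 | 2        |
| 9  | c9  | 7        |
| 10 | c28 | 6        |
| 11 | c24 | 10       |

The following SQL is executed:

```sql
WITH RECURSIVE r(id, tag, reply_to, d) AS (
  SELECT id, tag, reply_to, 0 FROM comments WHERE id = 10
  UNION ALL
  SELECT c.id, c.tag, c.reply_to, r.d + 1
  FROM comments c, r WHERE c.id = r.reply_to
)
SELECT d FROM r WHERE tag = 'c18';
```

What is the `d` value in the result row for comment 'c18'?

3

Base: id=10 (c28), reply_to=6, d 0.
Iteration 1: join on id=6 -> c39 (id 6, reply_to=5, d 1).
Iteration 2: join on id=5 -> c35 (id 5, reply_to=2, d 2).
Iteration 3: join on id=2 -> c18 (id 2, reply_to=1, d 3).
Iteration 4: join on id=1 -> c15 (id 1, reply_to=NULL, d 4).
Iteration 5: reply_to is NULL; no match; recursion stops.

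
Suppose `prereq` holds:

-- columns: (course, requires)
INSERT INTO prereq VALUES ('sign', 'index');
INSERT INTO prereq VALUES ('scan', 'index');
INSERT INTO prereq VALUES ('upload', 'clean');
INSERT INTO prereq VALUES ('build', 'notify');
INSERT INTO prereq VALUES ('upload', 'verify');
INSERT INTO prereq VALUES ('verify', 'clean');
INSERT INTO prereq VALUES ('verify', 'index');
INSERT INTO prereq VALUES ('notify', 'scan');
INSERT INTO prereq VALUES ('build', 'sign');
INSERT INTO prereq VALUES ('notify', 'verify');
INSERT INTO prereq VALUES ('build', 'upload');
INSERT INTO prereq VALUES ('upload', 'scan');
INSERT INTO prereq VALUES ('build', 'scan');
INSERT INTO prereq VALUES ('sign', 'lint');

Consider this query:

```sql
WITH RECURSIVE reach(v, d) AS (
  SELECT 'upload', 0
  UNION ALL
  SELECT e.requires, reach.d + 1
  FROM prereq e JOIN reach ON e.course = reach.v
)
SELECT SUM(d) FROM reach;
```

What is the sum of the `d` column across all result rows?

9

Base: (upload, d=0).
Iteration 1: edges from {upload} -> (clean, d=1), (scan, d=1), (verify, d=1).
Iteration 2: edges from {clean,scan,verify} -> (clean, d=2), (index, d=2) x2. [UNION ALL keeps all 3 new rows, including repeats]
Iteration 3: no outgoing edges from {clean,index}; recursion stops.
SUM(d) = 0 + 1 + 1 + 1 + 2 + 2 + 2 = 9.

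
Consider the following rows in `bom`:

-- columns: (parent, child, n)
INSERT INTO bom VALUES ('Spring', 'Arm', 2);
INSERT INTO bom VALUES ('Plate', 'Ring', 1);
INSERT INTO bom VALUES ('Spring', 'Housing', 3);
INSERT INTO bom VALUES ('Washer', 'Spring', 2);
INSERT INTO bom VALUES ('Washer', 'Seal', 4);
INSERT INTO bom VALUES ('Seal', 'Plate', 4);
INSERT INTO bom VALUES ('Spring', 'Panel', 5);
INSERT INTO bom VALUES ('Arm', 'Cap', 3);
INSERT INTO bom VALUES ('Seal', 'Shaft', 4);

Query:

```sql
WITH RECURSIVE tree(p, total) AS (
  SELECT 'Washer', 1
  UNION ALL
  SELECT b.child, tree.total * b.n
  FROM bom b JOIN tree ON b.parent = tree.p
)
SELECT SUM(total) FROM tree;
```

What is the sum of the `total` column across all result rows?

87

Base: (Washer, total=1).
Iteration 1: components of {Washer} -> Seal = 1*4 = 4, Spring = 1*2 = 2.
Iteration 2: components of {Seal,Spring} -> Arm = 2*2 = 4, Housing = 2*3 = 6, Panel = 2*5 = 10, Plate = 4*4 = 16, Shaft = 4*4 = 16.
Iteration 3: components of {Arm,Housing,Panel,Plate,Shaft} -> Cap = 4*3 = 12, Ring = 16*1 = 16.
Iteration 4: no further components; recursion stops.
SUM(total) = 1 + 4 + 2 + 16 + 16 + 4 + 6 + 10 + 16 + 12 = 87.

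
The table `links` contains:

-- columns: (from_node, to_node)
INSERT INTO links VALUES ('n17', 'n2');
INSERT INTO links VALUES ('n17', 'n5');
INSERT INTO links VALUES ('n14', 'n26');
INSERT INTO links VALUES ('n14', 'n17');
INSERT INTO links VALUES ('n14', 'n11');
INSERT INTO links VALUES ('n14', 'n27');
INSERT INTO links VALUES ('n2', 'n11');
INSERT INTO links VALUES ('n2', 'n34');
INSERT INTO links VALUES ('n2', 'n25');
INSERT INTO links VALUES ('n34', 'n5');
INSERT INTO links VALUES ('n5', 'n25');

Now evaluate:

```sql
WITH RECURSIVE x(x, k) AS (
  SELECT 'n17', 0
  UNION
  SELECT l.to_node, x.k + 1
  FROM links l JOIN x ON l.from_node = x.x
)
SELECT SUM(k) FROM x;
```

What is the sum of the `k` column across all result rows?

Base: (n17, k=0).
Iteration 1: edges from {n17} -> (n2, k=1), (n5, k=1).
Iteration 2: edges from {n2,n5} -> (n11, k=2), (n25, k=2), (n34, k=2). [UNION drops 1 duplicate row(s)]
Iteration 3: edges from {n11,n25,n34} -> (n5, k=3).
Iteration 4: edges from {n5} -> (n25, k=4).
Iteration 5: no outgoing edges from {n25}; recursion stops.
SUM(k) = 0 + 1 + 1 + 2 + 2 + 2 + 3 + 4 = 15.

15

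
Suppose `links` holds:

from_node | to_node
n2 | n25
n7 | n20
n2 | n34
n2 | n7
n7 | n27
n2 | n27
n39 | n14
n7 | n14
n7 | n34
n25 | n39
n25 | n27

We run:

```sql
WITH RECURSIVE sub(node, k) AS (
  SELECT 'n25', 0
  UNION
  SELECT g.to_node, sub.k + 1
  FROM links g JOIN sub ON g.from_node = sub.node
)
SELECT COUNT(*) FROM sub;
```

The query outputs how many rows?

Base: (n25, k=0).
Iteration 1: edges from {n25} -> (n27, k=1), (n39, k=1).
Iteration 2: edges from {n27,n39} -> (n14, k=2).
Iteration 3: no outgoing edges from {n14}; recursion stops.
Total rows emitted: 4.

4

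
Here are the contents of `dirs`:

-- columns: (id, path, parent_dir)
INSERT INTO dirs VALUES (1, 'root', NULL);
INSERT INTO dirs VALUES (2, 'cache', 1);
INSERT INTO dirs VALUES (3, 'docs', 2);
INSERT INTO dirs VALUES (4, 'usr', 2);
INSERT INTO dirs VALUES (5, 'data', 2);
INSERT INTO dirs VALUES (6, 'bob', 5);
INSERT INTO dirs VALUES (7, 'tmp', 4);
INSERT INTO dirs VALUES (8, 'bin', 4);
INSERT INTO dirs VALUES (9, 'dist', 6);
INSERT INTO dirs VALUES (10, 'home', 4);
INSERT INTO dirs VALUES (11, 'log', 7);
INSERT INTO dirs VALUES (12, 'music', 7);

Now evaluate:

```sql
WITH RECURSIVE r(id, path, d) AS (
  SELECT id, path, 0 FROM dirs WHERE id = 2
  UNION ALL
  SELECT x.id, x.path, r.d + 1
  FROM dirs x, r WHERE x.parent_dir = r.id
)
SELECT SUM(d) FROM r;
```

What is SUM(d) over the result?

20

Base: id=2 (cache) at d 0.
Iteration 1: rows with parent_dir in {2} -> docs (id 3, d 1), usr (id 4, d 1), data (id 5, d 1).
Iteration 2: rows with parent_dir in {3,4,5} -> bob (id 6, d 2), tmp (id 7, d 2), bin (id 8, d 2), home (id 10, d 2).
Iteration 3: rows with parent_dir in {6,7,8,10} -> dist (id 9, d 3), log (id 11, d 3), music (id 12, d 3).
Iteration 4: no rows with parent_dir in {9,11,12}; recursion stops.
SUM(d) = 0 + 1 + 1 + 1 + 2 + 2 + 2 + 2 + 3 + 3 + 3 = 20.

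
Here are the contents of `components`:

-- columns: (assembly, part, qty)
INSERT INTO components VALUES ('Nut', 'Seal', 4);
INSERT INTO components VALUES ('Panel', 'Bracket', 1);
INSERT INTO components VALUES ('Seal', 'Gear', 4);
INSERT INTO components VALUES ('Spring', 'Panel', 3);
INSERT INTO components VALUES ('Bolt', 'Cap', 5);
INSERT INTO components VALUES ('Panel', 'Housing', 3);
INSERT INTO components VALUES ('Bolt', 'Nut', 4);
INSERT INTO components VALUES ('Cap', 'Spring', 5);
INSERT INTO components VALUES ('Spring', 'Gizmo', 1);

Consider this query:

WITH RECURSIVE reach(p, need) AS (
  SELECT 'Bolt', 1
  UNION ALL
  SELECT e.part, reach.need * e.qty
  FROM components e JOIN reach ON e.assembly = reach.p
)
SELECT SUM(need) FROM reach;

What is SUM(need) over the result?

515

Base: (Bolt, need=1).
Iteration 1: components of {Bolt} -> Cap = 1*5 = 5, Nut = 1*4 = 4.
Iteration 2: components of {Cap,Nut} -> Seal = 4*4 = 16, Spring = 5*5 = 25.
Iteration 3: components of {Seal,Spring} -> Gear = 16*4 = 64, Gizmo = 25*1 = 25, Panel = 25*3 = 75.
Iteration 4: components of {Gear,Gizmo,Panel} -> Bracket = 75*1 = 75, Housing = 75*3 = 225.
Iteration 5: no further components; recursion stops.
SUM(need) = 1 + 4 + 5 + 16 + 25 + 64 + 75 + 25 + 225 + 75 = 515.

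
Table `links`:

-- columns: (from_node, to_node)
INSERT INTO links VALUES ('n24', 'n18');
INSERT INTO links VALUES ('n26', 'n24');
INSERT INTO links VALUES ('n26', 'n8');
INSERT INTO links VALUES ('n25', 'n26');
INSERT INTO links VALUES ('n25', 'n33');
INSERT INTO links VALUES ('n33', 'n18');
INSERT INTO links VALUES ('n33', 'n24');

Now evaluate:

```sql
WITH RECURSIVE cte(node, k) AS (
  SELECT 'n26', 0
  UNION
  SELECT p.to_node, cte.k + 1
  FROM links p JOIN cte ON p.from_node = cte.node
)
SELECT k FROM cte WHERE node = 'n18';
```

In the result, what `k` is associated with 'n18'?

2

Base: (n26, k=0).
Iteration 1: edges from {n26} -> (n24, k=1), (n8, k=1).
Iteration 2: edges from {n24,n8} -> (n18, k=2).
Iteration 3: no outgoing edges from {n18}; recursion stops.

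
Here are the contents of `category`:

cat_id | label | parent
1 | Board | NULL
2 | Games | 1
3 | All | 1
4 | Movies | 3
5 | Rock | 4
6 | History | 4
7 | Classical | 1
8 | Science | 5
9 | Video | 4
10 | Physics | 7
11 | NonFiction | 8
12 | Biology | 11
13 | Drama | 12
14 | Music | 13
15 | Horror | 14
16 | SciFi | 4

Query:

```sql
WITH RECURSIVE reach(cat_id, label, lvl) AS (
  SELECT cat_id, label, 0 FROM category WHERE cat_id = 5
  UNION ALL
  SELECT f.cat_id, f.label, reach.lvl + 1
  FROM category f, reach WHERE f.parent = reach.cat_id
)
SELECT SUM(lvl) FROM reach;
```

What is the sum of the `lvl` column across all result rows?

21

Base: cat_id=5 (Rock) at lvl 0.
Iteration 1: rows with parent in {5} -> Science (id 8, lvl 1).
Iteration 2: rows with parent in {8} -> NonFiction (id 11, lvl 2).
Iteration 3: rows with parent in {11} -> Biology (id 12, lvl 3).
Iteration 4: rows with parent in {12} -> Drama (id 13, lvl 4).
Iteration 5: rows with parent in {13} -> Music (id 14, lvl 5).
Iteration 6: rows with parent in {14} -> Horror (id 15, lvl 6).
Iteration 7: no rows with parent in {15}; recursion stops.
SUM(lvl) = 0 + 1 + 2 + 3 + 4 + 5 + 6 = 21.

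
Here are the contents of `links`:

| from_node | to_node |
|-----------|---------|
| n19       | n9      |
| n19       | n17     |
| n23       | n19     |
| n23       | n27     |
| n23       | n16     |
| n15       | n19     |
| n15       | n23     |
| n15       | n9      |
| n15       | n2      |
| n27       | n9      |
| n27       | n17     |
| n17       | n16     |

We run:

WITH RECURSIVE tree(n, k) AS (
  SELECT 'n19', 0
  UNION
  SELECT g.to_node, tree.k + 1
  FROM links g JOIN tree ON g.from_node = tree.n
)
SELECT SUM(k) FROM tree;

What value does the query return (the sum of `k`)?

4

Base: (n19, k=0).
Iteration 1: edges from {n19} -> (n17, k=1), (n9, k=1).
Iteration 2: edges from {n17,n9} -> (n16, k=2).
Iteration 3: no outgoing edges from {n16}; recursion stops.
SUM(k) = 0 + 1 + 1 + 2 = 4.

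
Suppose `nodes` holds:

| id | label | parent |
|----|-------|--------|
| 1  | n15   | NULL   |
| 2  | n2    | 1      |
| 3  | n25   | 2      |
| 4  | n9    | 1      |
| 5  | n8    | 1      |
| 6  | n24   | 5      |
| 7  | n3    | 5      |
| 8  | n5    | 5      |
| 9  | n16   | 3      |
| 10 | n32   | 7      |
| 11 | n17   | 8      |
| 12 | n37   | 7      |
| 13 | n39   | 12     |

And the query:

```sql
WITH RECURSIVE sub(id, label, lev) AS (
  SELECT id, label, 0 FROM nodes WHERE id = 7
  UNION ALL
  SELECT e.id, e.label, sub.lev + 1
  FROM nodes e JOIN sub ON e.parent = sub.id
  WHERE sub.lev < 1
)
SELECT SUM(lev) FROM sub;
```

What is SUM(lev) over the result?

2

Base: id=7 (n3) at lev 0.
Iteration 1: rows with parent in {7} -> n32 (id 10, lev 1), n37 (id 12, lev 1).
Iteration 2: lev < 1 fails for all current rows; recursion stops.
SUM(lev) = 0 + 1 + 1 = 2.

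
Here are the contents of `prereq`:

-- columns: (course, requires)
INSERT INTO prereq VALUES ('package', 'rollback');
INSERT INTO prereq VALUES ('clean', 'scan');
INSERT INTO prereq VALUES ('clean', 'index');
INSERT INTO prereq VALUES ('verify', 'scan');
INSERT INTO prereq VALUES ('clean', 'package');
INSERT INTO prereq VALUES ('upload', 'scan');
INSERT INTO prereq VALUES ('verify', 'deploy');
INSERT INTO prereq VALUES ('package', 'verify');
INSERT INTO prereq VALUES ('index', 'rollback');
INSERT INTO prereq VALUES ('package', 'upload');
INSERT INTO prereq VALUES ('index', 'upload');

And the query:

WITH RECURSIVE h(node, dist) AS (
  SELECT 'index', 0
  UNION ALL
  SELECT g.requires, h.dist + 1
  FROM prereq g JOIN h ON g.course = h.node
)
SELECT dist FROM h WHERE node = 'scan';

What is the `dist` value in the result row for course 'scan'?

Base: (index, dist=0).
Iteration 1: edges from {index} -> (rollback, dist=1), (upload, dist=1).
Iteration 2: edges from {rollback,upload} -> (scan, dist=2).
Iteration 3: no outgoing edges from {scan}; recursion stops.

2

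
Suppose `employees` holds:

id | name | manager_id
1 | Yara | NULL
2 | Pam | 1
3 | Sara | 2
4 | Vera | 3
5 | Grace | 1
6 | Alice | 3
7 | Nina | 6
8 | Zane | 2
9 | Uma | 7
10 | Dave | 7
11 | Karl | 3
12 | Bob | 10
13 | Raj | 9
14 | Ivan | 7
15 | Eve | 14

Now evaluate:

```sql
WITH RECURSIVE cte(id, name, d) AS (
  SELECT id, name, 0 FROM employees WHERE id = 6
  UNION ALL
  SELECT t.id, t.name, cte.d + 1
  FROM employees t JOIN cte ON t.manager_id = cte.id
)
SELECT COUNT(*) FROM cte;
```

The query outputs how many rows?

Base: id=6 (Alice) at d 0.
Iteration 1: rows with manager_id in {6} -> Nina (id 7, d 1).
Iteration 2: rows with manager_id in {7} -> Uma (id 9, d 2), Dave (id 10, d 2), Ivan (id 14, d 2).
Iteration 3: rows with manager_id in {9,10,14} -> Bob (id 12, d 3), Raj (id 13, d 3), Eve (id 15, d 3).
Iteration 4: no rows with manager_id in {12,13,15}; recursion stops.
Total rows emitted: 8.

8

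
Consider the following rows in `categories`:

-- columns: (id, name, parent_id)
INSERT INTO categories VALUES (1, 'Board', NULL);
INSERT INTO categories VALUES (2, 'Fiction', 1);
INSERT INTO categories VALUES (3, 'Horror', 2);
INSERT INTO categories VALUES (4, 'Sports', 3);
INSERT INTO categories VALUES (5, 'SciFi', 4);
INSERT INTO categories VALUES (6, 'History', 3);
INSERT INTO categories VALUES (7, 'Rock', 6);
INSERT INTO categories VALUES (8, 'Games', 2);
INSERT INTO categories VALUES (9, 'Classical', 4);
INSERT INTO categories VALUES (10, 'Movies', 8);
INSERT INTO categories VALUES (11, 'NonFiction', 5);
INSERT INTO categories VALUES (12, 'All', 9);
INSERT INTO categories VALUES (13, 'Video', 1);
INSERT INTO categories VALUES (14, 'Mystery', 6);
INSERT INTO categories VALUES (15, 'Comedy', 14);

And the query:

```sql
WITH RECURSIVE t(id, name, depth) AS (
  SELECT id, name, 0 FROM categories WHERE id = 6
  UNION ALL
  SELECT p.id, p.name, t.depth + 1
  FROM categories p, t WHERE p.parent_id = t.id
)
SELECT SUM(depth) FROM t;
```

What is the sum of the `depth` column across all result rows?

4

Base: id=6 (History) at depth 0.
Iteration 1: rows with parent_id in {6} -> Rock (id 7, depth 1), Mystery (id 14, depth 1).
Iteration 2: rows with parent_id in {7,14} -> Comedy (id 15, depth 2).
Iteration 3: no rows with parent_id in {15}; recursion stops.
SUM(depth) = 0 + 1 + 1 + 2 = 4.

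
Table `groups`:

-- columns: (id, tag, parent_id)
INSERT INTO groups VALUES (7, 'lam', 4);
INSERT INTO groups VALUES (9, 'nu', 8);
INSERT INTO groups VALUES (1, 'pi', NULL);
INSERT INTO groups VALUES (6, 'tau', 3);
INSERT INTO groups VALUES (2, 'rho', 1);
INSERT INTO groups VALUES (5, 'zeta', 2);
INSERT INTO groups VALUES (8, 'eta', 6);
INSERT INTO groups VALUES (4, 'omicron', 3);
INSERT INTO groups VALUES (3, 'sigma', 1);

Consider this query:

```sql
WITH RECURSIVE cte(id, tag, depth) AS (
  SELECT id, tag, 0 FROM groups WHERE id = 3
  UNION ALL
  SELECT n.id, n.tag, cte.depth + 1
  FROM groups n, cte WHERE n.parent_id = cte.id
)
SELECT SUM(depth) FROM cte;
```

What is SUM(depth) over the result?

Base: id=3 (sigma) at depth 0.
Iteration 1: rows with parent_id in {3} -> omicron (id 4, depth 1), tau (id 6, depth 1).
Iteration 2: rows with parent_id in {4,6} -> lam (id 7, depth 2), eta (id 8, depth 2).
Iteration 3: rows with parent_id in {7,8} -> nu (id 9, depth 3).
Iteration 4: no rows with parent_id in {9}; recursion stops.
SUM(depth) = 0 + 1 + 1 + 2 + 2 + 3 = 9.

9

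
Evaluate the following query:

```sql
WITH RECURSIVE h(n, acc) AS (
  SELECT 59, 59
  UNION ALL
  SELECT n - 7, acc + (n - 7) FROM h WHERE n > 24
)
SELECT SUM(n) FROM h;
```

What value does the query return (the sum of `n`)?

249

Base: n=59, acc=59.
Iteration 1: 59 > 24 holds -> n = 59 - 7 = 52, acc = 59 + 52 = 111.
Iteration 2: 52 > 24 holds -> n = 52 - 7 = 45, acc = 111 + 45 = 156.
Iteration 3: 45 > 24 holds -> n = 45 - 7 = 38, acc = 156 + 38 = 194.
Iteration 4: 38 > 24 holds -> n = 38 - 7 = 31, acc = 194 + 31 = 225.
Iteration 5: 31 > 24 holds -> n = 31 - 7 = 24, acc = 225 + 24 = 249.
Iteration 6: 24 > 24 fails; recursion stops.
SUM(n) = 59 + 52 + 45 + 38 + 31 + 24 = 249.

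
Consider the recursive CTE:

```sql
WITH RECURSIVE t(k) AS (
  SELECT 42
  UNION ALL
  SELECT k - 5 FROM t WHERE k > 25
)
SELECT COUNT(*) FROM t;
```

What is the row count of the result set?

Base: k=42.
Iteration 1: 42 > 25 holds -> k = 42 - 5 = 37.
Iteration 2: 37 > 25 holds -> k = 37 - 5 = 32.
Iteration 3: 32 > 25 holds -> k = 32 - 5 = 27.
Iteration 4: 27 > 25 holds -> k = 27 - 5 = 22.
Iteration 5: 22 > 25 fails; recursion stops.
Total rows emitted: 5.

5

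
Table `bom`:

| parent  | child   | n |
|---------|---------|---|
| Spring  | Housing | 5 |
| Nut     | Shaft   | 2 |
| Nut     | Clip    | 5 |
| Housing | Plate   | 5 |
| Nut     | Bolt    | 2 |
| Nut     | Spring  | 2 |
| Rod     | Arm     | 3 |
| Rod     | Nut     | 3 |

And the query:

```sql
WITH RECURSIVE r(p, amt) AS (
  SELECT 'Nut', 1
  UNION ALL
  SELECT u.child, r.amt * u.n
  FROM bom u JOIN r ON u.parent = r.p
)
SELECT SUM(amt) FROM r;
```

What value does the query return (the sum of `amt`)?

Base: (Nut, amt=1).
Iteration 1: components of {Nut} -> Bolt = 1*2 = 2, Clip = 1*5 = 5, Shaft = 1*2 = 2, Spring = 1*2 = 2.
Iteration 2: components of {Bolt,Clip,Shaft,Spring} -> Housing = 2*5 = 10.
Iteration 3: components of {Housing} -> Plate = 10*5 = 50.
Iteration 4: no further components; recursion stops.
SUM(amt) = 1 + 2 + 2 + 5 + 2 + 10 + 50 = 72.

72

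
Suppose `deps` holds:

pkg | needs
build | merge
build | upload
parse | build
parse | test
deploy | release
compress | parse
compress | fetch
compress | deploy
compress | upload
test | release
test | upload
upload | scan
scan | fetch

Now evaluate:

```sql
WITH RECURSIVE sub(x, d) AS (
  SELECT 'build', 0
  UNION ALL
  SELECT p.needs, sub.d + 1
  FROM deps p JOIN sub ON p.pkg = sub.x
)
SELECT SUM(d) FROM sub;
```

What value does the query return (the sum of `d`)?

Base: (build, d=0).
Iteration 1: edges from {build} -> (merge, d=1), (upload, d=1).
Iteration 2: edges from {merge,upload} -> (scan, d=2).
Iteration 3: edges from {scan} -> (fetch, d=3).
Iteration 4: no outgoing edges from {fetch}; recursion stops.
SUM(d) = 0 + 1 + 1 + 2 + 3 = 7.

7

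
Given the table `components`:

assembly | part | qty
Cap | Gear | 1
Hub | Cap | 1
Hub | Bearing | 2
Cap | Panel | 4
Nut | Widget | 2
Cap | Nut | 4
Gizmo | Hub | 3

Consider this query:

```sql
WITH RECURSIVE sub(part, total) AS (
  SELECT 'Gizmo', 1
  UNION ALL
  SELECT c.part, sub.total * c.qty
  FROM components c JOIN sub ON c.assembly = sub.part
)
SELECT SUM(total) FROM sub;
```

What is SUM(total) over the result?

Base: (Gizmo, total=1).
Iteration 1: components of {Gizmo} -> Hub = 1*3 = 3.
Iteration 2: components of {Hub} -> Bearing = 3*2 = 6, Cap = 3*1 = 3.
Iteration 3: components of {Bearing,Cap} -> Gear = 3*1 = 3, Nut = 3*4 = 12, Panel = 3*4 = 12.
Iteration 4: components of {Gear,Nut,Panel} -> Widget = 12*2 = 24.
Iteration 5: no further components; recursion stops.
SUM(total) = 1 + 3 + 3 + 6 + 12 + 12 + 3 + 24 = 64.

64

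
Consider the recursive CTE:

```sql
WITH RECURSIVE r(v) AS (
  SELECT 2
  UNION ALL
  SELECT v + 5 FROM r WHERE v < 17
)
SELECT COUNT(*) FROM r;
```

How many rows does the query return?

Base: v=2.
Iteration 1: 2 < 17 holds -> v = 2 + 5 = 7.
Iteration 2: 7 < 17 holds -> v = 7 + 5 = 12.
Iteration 3: 12 < 17 holds -> v = 12 + 5 = 17.
Iteration 4: 17 < 17 fails; recursion stops.
Total rows emitted: 4.

4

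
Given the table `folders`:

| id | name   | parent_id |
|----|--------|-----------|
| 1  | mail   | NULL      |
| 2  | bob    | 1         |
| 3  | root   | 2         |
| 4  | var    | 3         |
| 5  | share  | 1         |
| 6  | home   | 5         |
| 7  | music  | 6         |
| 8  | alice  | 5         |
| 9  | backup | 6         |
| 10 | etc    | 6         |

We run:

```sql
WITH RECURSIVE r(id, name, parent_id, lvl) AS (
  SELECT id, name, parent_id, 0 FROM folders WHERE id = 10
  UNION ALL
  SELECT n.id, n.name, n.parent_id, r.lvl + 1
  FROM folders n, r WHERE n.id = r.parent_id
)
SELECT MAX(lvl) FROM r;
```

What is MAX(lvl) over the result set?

Base: id=10 (etc), parent_id=6, lvl 0.
Iteration 1: join on id=6 -> home (id 6, parent_id=5, lvl 1).
Iteration 2: join on id=5 -> share (id 5, parent_id=1, lvl 2).
Iteration 3: join on id=1 -> mail (id 1, parent_id=NULL, lvl 3).
Iteration 4: parent_id is NULL; no match; recursion stops.
lvl values: 0, 1, 2, 3; the maximum is 3.

3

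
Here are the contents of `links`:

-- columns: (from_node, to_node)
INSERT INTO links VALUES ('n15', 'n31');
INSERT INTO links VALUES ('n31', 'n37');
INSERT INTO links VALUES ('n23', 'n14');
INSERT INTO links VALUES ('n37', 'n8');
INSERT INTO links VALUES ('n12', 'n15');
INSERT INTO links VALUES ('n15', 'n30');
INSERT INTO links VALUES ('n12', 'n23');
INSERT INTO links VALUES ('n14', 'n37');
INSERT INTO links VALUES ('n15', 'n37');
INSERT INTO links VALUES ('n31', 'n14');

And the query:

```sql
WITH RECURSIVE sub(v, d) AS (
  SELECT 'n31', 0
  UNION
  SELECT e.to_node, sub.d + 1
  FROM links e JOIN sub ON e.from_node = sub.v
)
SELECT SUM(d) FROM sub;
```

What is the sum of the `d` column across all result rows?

9

Base: (n31, d=0).
Iteration 1: edges from {n31} -> (n14, d=1), (n37, d=1).
Iteration 2: edges from {n14,n37} -> (n37, d=2), (n8, d=2).
Iteration 3: edges from {n37,n8} -> (n8, d=3).
Iteration 4: no outgoing edges from {n8}; recursion stops.
SUM(d) = 0 + 1 + 1 + 2 + 2 + 3 = 9.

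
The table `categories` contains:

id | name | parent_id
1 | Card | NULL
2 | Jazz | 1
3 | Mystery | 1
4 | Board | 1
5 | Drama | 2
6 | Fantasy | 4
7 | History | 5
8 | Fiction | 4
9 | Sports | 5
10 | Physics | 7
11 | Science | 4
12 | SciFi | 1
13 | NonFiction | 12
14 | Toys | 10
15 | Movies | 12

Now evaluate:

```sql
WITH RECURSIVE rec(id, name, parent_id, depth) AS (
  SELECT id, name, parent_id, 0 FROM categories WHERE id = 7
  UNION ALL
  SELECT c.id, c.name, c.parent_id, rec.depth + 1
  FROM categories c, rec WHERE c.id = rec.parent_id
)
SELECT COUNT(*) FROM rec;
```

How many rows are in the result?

4

Base: id=7 (History), parent_id=5, depth 0.
Iteration 1: join on id=5 -> Drama (id 5, parent_id=2, depth 1).
Iteration 2: join on id=2 -> Jazz (id 2, parent_id=1, depth 2).
Iteration 3: join on id=1 -> Card (id 1, parent_id=NULL, depth 3).
Iteration 4: parent_id is NULL; no match; recursion stops.
Total rows emitted: 4.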